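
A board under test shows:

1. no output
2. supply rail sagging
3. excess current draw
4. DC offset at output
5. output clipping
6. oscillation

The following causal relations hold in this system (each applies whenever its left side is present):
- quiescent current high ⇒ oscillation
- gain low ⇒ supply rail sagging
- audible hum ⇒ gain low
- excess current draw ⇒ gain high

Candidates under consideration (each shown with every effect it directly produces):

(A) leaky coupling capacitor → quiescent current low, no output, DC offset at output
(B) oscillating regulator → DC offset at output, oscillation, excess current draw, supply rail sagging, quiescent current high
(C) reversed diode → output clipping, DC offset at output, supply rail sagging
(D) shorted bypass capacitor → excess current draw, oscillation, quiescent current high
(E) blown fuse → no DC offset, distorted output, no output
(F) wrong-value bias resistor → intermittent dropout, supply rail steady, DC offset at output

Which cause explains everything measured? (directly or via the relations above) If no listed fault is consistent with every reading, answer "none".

Testing each hypothesis:
(A) leaky coupling capacitor — no output ✓; supply rail sagging ✗; excess current draw ✗; DC offset at output ✓; output clipping ✗; oscillation ✗
(B) oscillating regulator — no output ✗; supply rail sagging ✓; excess current draw ✓; DC offset at output ✓; output clipping ✗; oscillation ✓
(C) reversed diode — no output ✗; supply rail sagging ✓; excess current draw ✗; DC offset at output ✓; output clipping ✓; oscillation ✗
(D) shorted bypass capacitor — no output ✗; supply rail sagging ✗; excess current draw ✓; DC offset at output ✗; output clipping ✗; oscillation ✓
(E) blown fuse — fails on supply rail sagging, excess current draw, DC offset at output, output clipping, oscillation (predicts no DC offset, not DC offset at output)
(F) wrong-value bias resistor — no output ✗; supply rail sagging ✗; excess current draw ✗; DC offset at output ✓; output clipping ✗; oscillation ✗
No candidate is consistent with all observations.

none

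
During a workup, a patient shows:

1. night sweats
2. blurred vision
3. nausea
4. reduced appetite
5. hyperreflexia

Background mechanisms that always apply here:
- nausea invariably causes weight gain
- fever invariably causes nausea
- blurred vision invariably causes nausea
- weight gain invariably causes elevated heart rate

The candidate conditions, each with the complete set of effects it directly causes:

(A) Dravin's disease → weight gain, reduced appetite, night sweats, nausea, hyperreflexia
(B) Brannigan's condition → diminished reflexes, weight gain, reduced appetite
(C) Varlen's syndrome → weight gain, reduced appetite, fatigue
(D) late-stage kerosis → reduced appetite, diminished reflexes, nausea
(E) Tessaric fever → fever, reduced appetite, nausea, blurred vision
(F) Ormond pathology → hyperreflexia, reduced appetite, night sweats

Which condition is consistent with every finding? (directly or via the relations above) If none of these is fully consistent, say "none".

none

Checking each candidate against the observations:
(A) Dravin's disease — does not account for blurred vision
(B) Brannigan's condition — fails on night sweats, blurred vision, nausea, hyperreflexia (predicts diminished reflexes, not hyperreflexia)
(C) Varlen's syndrome — does not account for night sweats, blurred vision, nausea, hyperreflexia
(D) late-stage kerosis — fails on night sweats, blurred vision, hyperreflexia (predicts diminished reflexes, not hyperreflexia)
(E) Tessaric fever — night sweats ✗; blurred vision ✓; nausea ✓; reduced appetite ✓; hyperreflexia ✗
(F) Ormond pathology — night sweats ✓; blurred vision ✗; nausea ✗; reduced appetite ✓; hyperreflexia ✓
None of the listed candidates fits everything.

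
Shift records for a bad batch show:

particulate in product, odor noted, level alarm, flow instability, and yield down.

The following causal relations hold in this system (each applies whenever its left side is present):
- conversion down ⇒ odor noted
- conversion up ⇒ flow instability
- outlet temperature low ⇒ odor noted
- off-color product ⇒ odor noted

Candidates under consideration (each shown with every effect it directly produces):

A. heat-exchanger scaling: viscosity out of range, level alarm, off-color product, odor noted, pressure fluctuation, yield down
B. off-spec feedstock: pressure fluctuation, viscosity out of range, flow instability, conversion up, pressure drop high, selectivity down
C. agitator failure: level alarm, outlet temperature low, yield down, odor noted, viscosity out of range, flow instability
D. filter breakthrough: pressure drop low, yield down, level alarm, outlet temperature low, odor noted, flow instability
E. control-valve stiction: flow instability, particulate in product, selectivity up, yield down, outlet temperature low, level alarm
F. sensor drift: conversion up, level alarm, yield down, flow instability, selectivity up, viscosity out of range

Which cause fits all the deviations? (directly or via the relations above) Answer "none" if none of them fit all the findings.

Per-candidate check:
(A) heat-exchanger scaling — does not account for particulate in product, flow instability
(B) off-spec feedstock — does not account for particulate in product, odor noted, level alarm, yield down
(C) agitator failure — does not account for particulate in product
(D) filter breakthrough — does not account for particulate in product
(E) control-valve stiction — accounts for every observation (odor noted by outlet temperature low → odor noted)
(F) sensor drift — particulate in product miss; odor noted miss; level alarm match; flow instability match; yield down match
Only (E) is consistent with every observation.

E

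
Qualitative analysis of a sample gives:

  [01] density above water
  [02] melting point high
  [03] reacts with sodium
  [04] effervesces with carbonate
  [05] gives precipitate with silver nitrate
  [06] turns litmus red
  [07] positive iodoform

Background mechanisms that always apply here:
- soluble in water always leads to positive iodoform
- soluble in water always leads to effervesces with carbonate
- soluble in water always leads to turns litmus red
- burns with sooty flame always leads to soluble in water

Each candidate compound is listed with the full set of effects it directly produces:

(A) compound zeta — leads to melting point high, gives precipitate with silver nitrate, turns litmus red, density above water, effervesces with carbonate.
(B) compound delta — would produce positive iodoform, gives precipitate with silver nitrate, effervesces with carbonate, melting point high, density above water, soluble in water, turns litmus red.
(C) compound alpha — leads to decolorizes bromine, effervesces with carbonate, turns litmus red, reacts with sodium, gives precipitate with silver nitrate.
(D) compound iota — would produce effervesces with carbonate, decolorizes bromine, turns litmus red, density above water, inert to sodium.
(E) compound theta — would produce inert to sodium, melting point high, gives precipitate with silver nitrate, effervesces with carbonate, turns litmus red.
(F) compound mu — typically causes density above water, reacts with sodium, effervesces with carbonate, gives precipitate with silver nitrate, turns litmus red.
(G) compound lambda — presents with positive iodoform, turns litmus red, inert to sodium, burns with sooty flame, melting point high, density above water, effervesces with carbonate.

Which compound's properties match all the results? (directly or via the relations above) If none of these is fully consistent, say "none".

Per-candidate check:
(A) compound zeta — density above water yes; melting point high yes; reacts with sodium NO; effervesces with carbonate yes; gives precipitate with silver nitrate yes; turns litmus red yes; positive iodoform NO
(B) compound delta — does not account for reacts with sodium
(C) compound alpha — density above water NO; melting point high NO; reacts with sodium yes; effervesces with carbonate yes; gives precipitate with silver nitrate yes; turns litmus red yes; positive iodoform NO
(D) compound iota — density above water yes; melting point high NO; reacts with sodium NO; effervesces with carbonate yes; gives precipitate with silver nitrate NO; turns litmus red yes; positive iodoform NO
(E) compound theta — fails on density above water, reacts with sodium, positive iodoform (predicts inert to sodium, not reacts with sodium)
(F) compound mu — does not account for melting point high, positive iodoform
(G) compound lambda — fails on reacts with sodium, gives precipitate with silver nitrate (predicts inert to sodium, not reacts with sodium)
Every candidate fails on at least one observation.

none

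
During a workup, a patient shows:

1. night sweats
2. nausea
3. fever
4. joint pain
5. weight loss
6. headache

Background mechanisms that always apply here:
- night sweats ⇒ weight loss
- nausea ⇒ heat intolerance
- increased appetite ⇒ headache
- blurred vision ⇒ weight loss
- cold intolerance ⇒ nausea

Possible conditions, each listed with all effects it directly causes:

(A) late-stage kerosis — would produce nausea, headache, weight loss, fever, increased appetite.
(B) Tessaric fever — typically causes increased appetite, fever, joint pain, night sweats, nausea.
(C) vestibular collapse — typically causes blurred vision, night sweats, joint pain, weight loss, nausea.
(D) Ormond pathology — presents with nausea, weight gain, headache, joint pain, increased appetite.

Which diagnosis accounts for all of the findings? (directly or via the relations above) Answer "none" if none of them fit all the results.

For each candidate, compare predicted effects to what was observed:
(A) late-stage kerosis — does not account for night sweats, joint pain
(B) Tessaric fever — accounts for every observation (weight loss by night sweats → weight loss)
(C) vestibular collapse — night sweats match; nausea match; fever miss; joint pain match; weight loss match; headache miss
(D) Ormond pathology — night sweats miss; nausea match; fever miss; joint pain match; weight loss miss; headache match
Only (B) is consistent with every observation.

B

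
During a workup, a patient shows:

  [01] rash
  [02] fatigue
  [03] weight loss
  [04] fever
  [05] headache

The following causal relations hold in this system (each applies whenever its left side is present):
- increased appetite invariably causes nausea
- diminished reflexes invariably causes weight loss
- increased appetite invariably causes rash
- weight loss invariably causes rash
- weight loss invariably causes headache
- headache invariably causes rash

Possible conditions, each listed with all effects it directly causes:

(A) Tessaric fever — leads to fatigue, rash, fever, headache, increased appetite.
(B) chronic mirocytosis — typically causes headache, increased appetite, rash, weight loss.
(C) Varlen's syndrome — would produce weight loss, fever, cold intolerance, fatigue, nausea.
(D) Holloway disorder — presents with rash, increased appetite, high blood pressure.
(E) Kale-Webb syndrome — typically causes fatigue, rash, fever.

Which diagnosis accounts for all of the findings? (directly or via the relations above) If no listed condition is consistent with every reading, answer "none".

Testing each hypothesis:
(A) Tessaric fever — rash match; fatigue match; weight loss miss; fever match; headache match
(B) chronic mirocytosis — rash match; fatigue miss; weight loss match; fever miss; headache match
(C) Varlen's syndrome — rash match (via weight loss → rash); fatigue match; weight loss match; fever match; headache match (via weight loss → headache)
(D) Holloway disorder — does not account for fatigue, weight loss, fever, headache
(E) Kale-Webb syndrome — rash match; fatigue match; weight loss miss; fever match; headache miss
Only (C) is consistent with every observation.

C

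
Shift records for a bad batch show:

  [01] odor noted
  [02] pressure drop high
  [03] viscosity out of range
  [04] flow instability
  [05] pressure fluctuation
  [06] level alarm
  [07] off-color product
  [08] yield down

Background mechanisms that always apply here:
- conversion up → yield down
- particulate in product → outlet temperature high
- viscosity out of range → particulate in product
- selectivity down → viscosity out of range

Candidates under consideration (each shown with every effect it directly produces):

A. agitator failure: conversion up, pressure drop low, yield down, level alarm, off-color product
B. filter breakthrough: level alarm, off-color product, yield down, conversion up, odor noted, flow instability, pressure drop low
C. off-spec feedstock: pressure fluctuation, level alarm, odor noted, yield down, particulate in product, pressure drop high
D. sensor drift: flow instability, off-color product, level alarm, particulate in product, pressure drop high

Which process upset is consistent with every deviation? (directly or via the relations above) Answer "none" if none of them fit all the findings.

none

Checking each candidate against the observations:
(A) agitator failure — fails on odor noted, pressure drop high, viscosity out of range, flow instability, pressure fluctuation (predicts pressure drop low, not pressure drop high)
(B) filter breakthrough — fails on pressure drop high, viscosity out of range, pressure fluctuation (predicts pressure drop low, not pressure drop high)
(C) off-spec feedstock — does not account for viscosity out of range, flow instability, off-color product
(D) sensor drift — does not account for odor noted, viscosity out of range, pressure fluctuation, yield down
No candidate is consistent with all observations.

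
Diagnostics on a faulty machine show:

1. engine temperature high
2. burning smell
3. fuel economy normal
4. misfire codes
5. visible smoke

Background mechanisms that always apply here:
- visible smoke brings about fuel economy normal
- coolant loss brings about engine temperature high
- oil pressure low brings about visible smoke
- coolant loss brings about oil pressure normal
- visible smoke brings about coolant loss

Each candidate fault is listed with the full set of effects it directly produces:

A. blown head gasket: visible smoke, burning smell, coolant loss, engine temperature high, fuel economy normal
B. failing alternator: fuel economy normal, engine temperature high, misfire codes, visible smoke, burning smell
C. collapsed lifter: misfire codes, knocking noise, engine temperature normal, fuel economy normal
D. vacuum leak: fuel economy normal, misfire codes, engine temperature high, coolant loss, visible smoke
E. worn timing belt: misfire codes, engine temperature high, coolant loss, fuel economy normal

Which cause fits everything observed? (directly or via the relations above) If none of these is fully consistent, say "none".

Testing each hypothesis:
(A) blown head gasket — engine temperature high +; burning smell +; fuel economy normal +; misfire codes -; visible smoke +
(B) failing alternator — engine temperature high +; burning smell +; fuel economy normal +; misfire codes +; visible smoke +
(C) collapsed lifter — engine temperature high -; burning smell -; fuel economy normal +; misfire codes +; visible smoke -
(D) vacuum leak — engine temperature high +; burning smell -; fuel economy normal +; misfire codes +; visible smoke +
(E) worn timing belt — engine temperature high +; burning smell -; fuel economy normal +; misfire codes +; visible smoke -
Only (B) is consistent with every observation.

B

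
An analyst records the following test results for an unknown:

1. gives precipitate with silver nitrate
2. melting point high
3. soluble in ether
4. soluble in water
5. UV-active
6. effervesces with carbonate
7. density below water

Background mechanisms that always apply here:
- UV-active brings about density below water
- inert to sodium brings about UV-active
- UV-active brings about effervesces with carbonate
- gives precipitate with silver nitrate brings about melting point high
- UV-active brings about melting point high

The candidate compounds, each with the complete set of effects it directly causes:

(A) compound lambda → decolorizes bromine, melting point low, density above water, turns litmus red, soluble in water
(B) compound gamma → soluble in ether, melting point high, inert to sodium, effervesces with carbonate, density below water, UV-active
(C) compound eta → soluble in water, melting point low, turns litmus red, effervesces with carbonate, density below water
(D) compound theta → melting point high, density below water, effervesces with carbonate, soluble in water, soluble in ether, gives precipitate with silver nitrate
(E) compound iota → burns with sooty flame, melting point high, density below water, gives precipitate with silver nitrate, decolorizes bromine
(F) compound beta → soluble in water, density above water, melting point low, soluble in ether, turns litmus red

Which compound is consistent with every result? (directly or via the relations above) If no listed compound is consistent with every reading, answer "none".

Testing each hypothesis:
(A) compound lambda — fails on gives precipitate with silver nitrate, melting point high, soluble in ether, UV-active, effervesces with carbonate, density below water (predicts melting point low, not melting point high; predicts density above water, not density below water)
(B) compound gamma — does not account for gives precipitate with silver nitrate, soluble in water
(C) compound eta — fails on gives precipitate with silver nitrate, melting point high, soluble in ether, UV-active (predicts melting point low, not melting point high)
(D) compound theta — does not account for UV-active
(E) compound iota — gives precipitate with silver nitrate match; melting point high match; soluble in ether miss; soluble in water miss; UV-active miss; effervesces with carbonate miss; density below water match
(F) compound beta — fails on gives precipitate with silver nitrate, melting point high, UV-active, effervesces with carbonate, density below water (predicts melting point low, not melting point high; predicts density above water, not density below water)
Every candidate fails on at least one observation.

none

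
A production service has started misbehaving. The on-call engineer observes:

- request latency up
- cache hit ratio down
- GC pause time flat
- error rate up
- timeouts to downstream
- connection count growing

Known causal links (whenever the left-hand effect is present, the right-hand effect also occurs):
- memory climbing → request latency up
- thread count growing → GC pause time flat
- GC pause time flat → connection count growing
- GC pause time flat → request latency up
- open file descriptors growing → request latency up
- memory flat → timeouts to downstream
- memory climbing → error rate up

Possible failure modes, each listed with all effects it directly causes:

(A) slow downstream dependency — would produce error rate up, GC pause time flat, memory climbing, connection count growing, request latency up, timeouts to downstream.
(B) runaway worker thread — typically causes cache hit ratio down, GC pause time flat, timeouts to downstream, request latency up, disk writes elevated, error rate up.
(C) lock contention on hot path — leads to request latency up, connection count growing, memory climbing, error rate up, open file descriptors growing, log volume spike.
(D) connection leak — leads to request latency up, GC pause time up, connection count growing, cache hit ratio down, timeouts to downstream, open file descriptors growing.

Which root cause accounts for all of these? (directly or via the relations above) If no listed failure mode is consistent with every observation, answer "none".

B

For each candidate, compare predicted effects to what was observed:
(A) slow downstream dependency — request latency up match; cache hit ratio down miss; GC pause time flat match; error rate up match; timeouts to downstream match; connection count growing match
(B) runaway worker thread — request latency up match; cache hit ratio down match; GC pause time flat match; error rate up match; timeouts to downstream match; connection count growing match (via GC pause time flat → connection count growing)
(C) lock contention on hot path — request latency up match; cache hit ratio down miss; GC pause time flat miss; error rate up match; timeouts to downstream miss; connection count growing match
(D) connection leak — fails on GC pause time flat, error rate up (predicts GC pause time up, not GC pause time flat)
Only (B) is consistent with every observation.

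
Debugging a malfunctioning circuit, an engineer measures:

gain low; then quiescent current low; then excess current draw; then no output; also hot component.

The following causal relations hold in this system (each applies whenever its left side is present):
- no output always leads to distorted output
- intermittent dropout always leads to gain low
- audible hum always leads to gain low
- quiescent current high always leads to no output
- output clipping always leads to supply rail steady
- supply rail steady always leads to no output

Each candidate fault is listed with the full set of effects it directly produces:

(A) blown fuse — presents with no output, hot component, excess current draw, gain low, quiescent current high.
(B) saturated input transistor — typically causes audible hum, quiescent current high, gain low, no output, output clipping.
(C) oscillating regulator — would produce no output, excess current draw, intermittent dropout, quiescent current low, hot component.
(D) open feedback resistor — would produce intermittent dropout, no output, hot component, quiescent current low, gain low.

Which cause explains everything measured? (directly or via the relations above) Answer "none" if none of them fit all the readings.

Checking each candidate against the observations:
(A) blown fuse — gain low ✓; quiescent current low ✗; excess current draw ✓; no output ✓; hot component ✓
(B) saturated input transistor — fails on quiescent current low, excess current draw, hot component (predicts quiescent current high, not quiescent current low)
(C) oscillating regulator — gain low ✓ (by intermittent dropout → gain low); quiescent current low ✓; excess current draw ✓; no output ✓; hot component ✓
(D) open feedback resistor — does not account for excess current draw
(C) alone accounts for all the evidence.

C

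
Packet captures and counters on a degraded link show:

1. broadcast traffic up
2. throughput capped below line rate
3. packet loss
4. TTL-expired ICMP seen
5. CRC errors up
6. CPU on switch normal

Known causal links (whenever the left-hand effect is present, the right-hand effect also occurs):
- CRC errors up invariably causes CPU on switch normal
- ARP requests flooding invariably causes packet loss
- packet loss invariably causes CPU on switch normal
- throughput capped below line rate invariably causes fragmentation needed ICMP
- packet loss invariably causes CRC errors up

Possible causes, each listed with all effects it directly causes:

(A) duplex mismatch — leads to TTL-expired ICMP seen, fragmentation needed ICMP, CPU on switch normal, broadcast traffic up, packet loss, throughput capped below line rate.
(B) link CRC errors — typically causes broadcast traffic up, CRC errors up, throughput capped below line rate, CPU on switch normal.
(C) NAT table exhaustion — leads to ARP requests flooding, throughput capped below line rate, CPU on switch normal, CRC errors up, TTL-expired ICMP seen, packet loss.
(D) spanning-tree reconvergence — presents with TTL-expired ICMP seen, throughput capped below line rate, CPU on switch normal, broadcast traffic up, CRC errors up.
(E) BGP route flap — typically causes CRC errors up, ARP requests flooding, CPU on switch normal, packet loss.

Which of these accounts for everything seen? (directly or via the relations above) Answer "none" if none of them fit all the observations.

For each candidate, compare predicted effects to what was observed:
(A) duplex mismatch — broadcast traffic up match; throughput capped below line rate match; packet loss match; TTL-expired ICMP seen match; CRC errors up match (via packet loss → CRC errors up); CPU on switch normal match
(B) link CRC errors — broadcast traffic up match; throughput capped below line rate match; packet loss miss; TTL-expired ICMP seen miss; CRC errors up match; CPU on switch normal match
(C) NAT table exhaustion — broadcast traffic up miss; throughput capped below line rate match; packet loss match; TTL-expired ICMP seen match; CRC errors up match; CPU on switch normal match
(D) spanning-tree reconvergence — does not account for packet loss
(E) BGP route flap — does not account for broadcast traffic up, throughput capped below line rate, TTL-expired ICMP seen
(A) alone accounts for all the evidence.

A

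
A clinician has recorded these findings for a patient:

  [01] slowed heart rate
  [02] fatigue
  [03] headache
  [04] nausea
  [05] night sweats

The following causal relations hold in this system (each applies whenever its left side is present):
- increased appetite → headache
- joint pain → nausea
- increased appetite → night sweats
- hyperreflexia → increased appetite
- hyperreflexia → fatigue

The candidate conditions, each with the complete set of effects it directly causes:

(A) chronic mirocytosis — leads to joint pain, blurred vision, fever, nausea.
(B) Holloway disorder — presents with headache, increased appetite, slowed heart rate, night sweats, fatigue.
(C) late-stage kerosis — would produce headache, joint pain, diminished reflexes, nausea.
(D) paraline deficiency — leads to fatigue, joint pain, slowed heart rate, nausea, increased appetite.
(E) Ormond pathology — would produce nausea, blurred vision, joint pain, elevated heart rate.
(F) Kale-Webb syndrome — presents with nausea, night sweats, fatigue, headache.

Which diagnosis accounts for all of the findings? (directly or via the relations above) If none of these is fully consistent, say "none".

D

Checking each candidate against the observations:
(A) chronic mirocytosis — does not account for slowed heart rate, fatigue, headache, night sweats
(B) Holloway disorder — does not account for nausea
(C) late-stage kerosis — slowed heart rate miss; fatigue miss; headache match; nausea match; night sweats miss
(D) paraline deficiency — slowed heart rate match; fatigue match; headache match (by increased appetite → headache); nausea match; night sweats match (by increased appetite → night sweats)
(E) Ormond pathology — slowed heart rate miss; fatigue miss; headache miss; nausea match; night sweats miss
(F) Kale-Webb syndrome — does not account for slowed heart rate
(D) alone accounts for all the evidence.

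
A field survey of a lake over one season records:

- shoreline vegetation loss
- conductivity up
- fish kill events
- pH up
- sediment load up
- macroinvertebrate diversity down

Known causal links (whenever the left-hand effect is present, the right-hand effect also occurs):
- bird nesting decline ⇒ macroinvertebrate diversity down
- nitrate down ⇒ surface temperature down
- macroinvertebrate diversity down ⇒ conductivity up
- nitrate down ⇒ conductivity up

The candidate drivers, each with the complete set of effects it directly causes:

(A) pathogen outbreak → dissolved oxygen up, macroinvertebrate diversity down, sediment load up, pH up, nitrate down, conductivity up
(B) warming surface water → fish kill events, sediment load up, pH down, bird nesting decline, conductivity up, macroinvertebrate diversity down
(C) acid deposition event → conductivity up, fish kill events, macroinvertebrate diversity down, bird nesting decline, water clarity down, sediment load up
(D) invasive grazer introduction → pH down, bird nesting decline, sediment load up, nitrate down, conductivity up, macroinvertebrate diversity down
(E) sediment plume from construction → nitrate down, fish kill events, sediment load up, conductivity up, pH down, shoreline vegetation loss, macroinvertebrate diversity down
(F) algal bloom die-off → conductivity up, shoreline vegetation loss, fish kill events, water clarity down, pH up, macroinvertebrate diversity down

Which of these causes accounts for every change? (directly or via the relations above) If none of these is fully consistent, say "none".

For each candidate, compare predicted effects to what was observed:
(A) pathogen outbreak — shoreline vegetation loss miss; conductivity up match; fish kill events miss; pH up match; sediment load up match; macroinvertebrate diversity down match
(B) warming surface water — shoreline vegetation loss miss; conductivity up match; fish kill events match; pH up miss; sediment load up match; macroinvertebrate diversity down match
(C) acid deposition event — shoreline vegetation loss miss; conductivity up match; fish kill events match; pH up miss; sediment load up match; macroinvertebrate diversity down match
(D) invasive grazer introduction — fails on shoreline vegetation loss, fish kill events, pH up (predicts pH down, not pH up)
(E) sediment plume from construction — shoreline vegetation loss match; conductivity up match; fish kill events match; pH up miss; sediment load up match; macroinvertebrate diversity down match
(F) algal bloom die-off — shoreline vegetation loss match; conductivity up match; fish kill events match; pH up match; sediment load up miss; macroinvertebrate diversity down match
No candidate is consistent with all observations.

none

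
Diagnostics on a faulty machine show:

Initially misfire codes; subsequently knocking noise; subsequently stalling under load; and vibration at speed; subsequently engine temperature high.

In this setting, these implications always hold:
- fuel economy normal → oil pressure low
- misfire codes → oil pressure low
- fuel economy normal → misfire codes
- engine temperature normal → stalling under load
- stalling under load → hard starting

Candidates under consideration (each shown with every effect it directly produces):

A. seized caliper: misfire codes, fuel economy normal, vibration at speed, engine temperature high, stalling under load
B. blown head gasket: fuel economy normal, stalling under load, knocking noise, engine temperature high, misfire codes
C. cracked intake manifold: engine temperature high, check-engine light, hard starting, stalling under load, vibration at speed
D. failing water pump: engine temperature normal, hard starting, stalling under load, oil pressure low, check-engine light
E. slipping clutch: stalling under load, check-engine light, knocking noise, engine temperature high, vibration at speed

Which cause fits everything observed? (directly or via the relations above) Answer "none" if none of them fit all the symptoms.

Testing each hypothesis:
(A) seized caliper — misfire codes ✓; knocking noise ✗; stalling under load ✓; vibration at speed ✓; engine temperature high ✓
(B) blown head gasket — misfire codes ✓; knocking noise ✓; stalling under load ✓; vibration at speed ✗; engine temperature high ✓
(C) cracked intake manifold — does not account for misfire codes, knocking noise
(D) failing water pump — misfire codes ✗; knocking noise ✗; stalling under load ✓; vibration at speed ✗; engine temperature high ✗
(E) slipping clutch — misfire codes ✗; knocking noise ✓; stalling under load ✓; vibration at speed ✓; engine temperature high ✓
Every candidate fails on at least one observation.

none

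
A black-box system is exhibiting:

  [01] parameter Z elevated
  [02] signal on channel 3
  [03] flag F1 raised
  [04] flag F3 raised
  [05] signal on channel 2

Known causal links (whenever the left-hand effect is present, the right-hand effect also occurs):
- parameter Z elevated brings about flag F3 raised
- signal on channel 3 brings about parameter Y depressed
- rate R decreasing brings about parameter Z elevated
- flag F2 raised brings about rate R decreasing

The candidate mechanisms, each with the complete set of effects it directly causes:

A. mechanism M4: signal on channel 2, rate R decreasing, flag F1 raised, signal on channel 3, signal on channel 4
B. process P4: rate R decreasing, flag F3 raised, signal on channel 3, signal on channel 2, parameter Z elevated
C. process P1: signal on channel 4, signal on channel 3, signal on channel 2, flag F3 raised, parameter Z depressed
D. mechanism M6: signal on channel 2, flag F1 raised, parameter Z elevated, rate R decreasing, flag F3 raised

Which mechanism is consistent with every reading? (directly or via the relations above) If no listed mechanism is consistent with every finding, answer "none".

A

Testing each hypothesis:
(A) mechanism M4 — parameter Z elevated match (by rate R decreasing → parameter Z elevated); signal on channel 3 match; flag F1 raised match; flag F3 raised match (by rate R decreasing → parameter Z elevated → flag F3 raised); signal on channel 2 match
(B) process P4 — does not account for flag F1 raised
(C) process P1 — fails on parameter Z elevated, flag F1 raised (predicts parameter Z depressed, not parameter Z elevated)
(D) mechanism M6 — does not account for signal on channel 3
(A) is the only candidate with no mismatches.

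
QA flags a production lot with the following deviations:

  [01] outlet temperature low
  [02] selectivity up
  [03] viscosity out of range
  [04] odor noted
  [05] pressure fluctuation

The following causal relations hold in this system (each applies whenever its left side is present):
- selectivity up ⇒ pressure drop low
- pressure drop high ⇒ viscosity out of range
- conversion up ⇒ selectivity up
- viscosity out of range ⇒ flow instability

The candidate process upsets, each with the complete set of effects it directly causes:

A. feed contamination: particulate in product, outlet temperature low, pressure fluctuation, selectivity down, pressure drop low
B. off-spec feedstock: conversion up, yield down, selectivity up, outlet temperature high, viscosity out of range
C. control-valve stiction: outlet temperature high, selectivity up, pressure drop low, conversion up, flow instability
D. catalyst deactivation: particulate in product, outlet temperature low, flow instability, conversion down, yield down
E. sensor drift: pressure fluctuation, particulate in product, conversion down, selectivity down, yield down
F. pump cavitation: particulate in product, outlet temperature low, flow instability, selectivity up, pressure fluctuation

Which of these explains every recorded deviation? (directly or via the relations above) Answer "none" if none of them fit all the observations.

Testing each hypothesis:
(A) feed contamination — outlet temperature low ✓; selectivity up ✗; viscosity out of range ✗; odor noted ✗; pressure fluctuation ✓
(B) off-spec feedstock — fails on outlet temperature low, odor noted, pressure fluctuation (predicts outlet temperature high, not outlet temperature low)
(C) control-valve stiction — outlet temperature low ✗; selectivity up ✓; viscosity out of range ✗; odor noted ✗; pressure fluctuation ✗
(D) catalyst deactivation — does not account for selectivity up, viscosity out of range, odor noted, pressure fluctuation
(E) sensor drift — fails on outlet temperature low, selectivity up, viscosity out of range, odor noted (predicts selectivity down, not selectivity up)
(F) pump cavitation — does not account for viscosity out of range, odor noted
Every candidate fails on at least one observation.

none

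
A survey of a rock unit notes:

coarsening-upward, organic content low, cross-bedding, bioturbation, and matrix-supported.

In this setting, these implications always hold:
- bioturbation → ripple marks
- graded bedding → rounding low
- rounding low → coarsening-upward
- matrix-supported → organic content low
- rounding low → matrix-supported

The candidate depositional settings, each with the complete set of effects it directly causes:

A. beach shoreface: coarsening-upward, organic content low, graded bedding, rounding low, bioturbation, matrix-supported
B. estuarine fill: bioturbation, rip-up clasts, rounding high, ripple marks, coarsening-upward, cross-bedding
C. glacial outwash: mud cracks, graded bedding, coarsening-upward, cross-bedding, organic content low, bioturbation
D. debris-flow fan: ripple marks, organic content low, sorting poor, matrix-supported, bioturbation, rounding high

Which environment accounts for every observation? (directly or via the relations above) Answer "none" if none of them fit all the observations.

Checking each candidate against the observations:
(A) beach shoreface — coarsening-upward ✓; organic content low ✓; cross-bedding ✗; bioturbation ✓; matrix-supported ✓
(B) estuarine fill — does not account for organic content low, matrix-supported
(C) glacial outwash — accounts for every observation (matrix-supported through graded bedding → rounding low → matrix-supported)
(D) debris-flow fan — coarsening-upward ✗; organic content low ✓; cross-bedding ✗; bioturbation ✓; matrix-supported ✓
(C) alone accounts for all the evidence.

C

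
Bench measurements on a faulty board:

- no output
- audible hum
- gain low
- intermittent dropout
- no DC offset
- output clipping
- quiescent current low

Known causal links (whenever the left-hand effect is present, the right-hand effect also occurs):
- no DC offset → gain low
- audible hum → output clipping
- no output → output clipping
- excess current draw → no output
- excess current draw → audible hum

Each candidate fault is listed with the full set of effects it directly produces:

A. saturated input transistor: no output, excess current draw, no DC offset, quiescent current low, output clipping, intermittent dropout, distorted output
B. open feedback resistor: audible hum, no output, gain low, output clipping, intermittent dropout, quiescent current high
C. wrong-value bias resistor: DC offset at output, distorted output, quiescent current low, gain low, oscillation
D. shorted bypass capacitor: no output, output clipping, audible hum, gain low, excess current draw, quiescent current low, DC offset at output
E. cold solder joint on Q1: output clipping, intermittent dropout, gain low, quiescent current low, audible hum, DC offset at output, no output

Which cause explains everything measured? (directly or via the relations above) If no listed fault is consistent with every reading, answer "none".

A

Testing each hypothesis:
(A) saturated input transistor — no output ✓; audible hum ✓ (via excess current draw → audible hum); gain low ✓ (via no DC offset → gain low); intermittent dropout ✓; no DC offset ✓; output clipping ✓; quiescent current low ✓
(B) open feedback resistor — fails on no DC offset, quiescent current low (predicts quiescent current high, not quiescent current low)
(C) wrong-value bias resistor — no output ✗; audible hum ✗; gain low ✓; intermittent dropout ✗; no DC offset ✗; output clipping ✗; quiescent current low ✓
(D) shorted bypass capacitor — no output ✓; audible hum ✓; gain low ✓; intermittent dropout ✗; no DC offset ✗; output clipping ✓; quiescent current low ✓
(E) cold solder joint on Q1 — fails on no DC offset (predicts DC offset at output, not no DC offset)
Only (A) is consistent with every observation.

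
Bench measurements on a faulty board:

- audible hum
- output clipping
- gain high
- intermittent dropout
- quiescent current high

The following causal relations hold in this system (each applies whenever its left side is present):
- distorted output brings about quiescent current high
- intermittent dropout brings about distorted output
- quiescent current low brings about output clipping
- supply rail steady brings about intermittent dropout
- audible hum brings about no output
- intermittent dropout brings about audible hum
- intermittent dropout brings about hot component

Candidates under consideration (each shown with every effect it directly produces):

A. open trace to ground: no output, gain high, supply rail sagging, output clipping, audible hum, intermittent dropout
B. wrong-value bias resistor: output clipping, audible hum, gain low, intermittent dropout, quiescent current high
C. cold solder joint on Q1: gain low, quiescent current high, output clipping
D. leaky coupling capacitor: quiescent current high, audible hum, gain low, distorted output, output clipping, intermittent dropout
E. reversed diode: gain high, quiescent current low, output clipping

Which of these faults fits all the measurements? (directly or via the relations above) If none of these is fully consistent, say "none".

For each candidate, compare predicted effects to what was observed:
(A) open trace to ground — accounts for every observation (quiescent current high via intermittent dropout → distorted output → quiescent current high)
(B) wrong-value bias resistor — audible hum match; output clipping match; gain high miss; intermittent dropout match; quiescent current high match
(C) cold solder joint on Q1 — audible hum miss; output clipping match; gain high miss; intermittent dropout miss; quiescent current high match
(D) leaky coupling capacitor — fails on gain high (predicts gain low, not gain high)
(E) reversed diode — audible hum miss; output clipping match; gain high match; intermittent dropout miss; quiescent current high miss
(A) alone accounts for all the evidence.

A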